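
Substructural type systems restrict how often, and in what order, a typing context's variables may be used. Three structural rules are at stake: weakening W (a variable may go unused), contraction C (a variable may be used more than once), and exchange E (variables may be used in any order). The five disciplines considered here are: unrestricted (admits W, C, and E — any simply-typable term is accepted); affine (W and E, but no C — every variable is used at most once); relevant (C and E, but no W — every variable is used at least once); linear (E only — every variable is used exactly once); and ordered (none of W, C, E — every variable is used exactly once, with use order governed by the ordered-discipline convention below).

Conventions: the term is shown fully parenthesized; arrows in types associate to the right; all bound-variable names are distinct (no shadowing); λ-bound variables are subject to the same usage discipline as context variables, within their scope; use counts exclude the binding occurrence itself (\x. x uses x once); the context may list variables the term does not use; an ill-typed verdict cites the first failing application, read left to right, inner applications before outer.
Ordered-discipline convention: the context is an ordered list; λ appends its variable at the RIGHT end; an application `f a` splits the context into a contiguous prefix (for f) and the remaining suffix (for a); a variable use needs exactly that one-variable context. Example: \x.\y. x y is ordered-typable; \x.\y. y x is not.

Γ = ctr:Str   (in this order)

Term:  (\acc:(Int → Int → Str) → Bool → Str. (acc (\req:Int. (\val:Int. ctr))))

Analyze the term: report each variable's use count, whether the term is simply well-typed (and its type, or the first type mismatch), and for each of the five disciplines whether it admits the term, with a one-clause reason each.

use counts: ctr ×1; acc (λ-bound) ×1; req (λ-bound) ×0; val (λ-bound) ×0
order of uses: acc, ctr
typing: well-typed — term : ((Int → Int → Str) → Bool → Str) → Bool → Str
ordered: ✗, needs weakening: req, val unused
linear: ✗, needs weakening: req, val unused
affine: ✓, no duplicate uses among ctr, acc, req, val
relevant: ✗, needs weakening: req, val unused
unrestricted: ✓, well-typed at ((Int → Int → Str) → Bool → Str) → Bool → Str; no restrictions here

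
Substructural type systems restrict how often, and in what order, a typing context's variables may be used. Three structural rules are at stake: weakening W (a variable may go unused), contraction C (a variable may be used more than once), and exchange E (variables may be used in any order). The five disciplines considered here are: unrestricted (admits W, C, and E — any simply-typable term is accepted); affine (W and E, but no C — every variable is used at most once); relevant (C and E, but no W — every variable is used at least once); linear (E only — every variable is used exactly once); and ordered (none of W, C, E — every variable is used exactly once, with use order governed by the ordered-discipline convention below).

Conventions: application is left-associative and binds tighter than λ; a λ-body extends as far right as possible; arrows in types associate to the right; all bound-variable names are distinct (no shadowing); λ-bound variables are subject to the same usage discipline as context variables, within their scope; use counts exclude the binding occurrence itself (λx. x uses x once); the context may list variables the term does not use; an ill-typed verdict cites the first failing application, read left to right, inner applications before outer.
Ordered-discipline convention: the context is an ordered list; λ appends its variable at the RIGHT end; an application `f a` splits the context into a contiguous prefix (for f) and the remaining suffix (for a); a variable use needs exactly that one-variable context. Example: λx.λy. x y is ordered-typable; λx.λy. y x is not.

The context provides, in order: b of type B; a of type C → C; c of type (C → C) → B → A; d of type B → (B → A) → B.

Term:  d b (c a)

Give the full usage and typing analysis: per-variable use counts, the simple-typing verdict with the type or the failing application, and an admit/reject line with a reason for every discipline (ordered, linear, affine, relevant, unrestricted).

counts: b: 1; a: 1; c: 1; d: 1
left-to-right use order: d, b, c, a
typing: ✓ — B
ordered: ✗, use order d, b, c, a needs exchange
linear: ✓, single use per variable (b, a, c, d)
affine: ✓, none of b, a, c, d used more than once
relevant: ✓, every one of b, a, c, d appears
unrestricted: ✓, typability at B is all that's needed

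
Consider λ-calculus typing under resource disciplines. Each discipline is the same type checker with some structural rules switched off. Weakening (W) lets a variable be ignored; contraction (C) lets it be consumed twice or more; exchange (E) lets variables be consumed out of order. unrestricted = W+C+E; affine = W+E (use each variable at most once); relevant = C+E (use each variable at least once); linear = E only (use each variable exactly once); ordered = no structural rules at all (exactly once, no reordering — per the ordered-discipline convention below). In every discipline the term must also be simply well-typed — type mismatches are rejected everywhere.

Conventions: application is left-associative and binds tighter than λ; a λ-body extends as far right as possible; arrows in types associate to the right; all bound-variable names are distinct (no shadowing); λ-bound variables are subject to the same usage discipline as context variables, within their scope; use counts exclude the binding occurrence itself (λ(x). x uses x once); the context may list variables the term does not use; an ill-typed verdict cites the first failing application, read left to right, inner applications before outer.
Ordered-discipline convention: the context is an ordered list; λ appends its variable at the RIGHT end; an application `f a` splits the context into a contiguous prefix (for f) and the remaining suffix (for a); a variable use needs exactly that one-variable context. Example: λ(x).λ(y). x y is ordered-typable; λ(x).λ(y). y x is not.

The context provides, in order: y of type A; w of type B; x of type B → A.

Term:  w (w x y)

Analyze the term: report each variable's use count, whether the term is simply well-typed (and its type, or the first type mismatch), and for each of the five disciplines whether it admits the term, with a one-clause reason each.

variable uses: y ×1, w ×2, x ×1
order of uses: w, w, x, y
typing: ill-typed: can't apply a value of type B
ordered ✗ (fails simple typing)
linear ✗ (a type mismatch blocks all five)
affine ✗ (the type mismatch rejects it)
relevant ✗ (not simply typable)
unrestricted ✗ (fails simple typing)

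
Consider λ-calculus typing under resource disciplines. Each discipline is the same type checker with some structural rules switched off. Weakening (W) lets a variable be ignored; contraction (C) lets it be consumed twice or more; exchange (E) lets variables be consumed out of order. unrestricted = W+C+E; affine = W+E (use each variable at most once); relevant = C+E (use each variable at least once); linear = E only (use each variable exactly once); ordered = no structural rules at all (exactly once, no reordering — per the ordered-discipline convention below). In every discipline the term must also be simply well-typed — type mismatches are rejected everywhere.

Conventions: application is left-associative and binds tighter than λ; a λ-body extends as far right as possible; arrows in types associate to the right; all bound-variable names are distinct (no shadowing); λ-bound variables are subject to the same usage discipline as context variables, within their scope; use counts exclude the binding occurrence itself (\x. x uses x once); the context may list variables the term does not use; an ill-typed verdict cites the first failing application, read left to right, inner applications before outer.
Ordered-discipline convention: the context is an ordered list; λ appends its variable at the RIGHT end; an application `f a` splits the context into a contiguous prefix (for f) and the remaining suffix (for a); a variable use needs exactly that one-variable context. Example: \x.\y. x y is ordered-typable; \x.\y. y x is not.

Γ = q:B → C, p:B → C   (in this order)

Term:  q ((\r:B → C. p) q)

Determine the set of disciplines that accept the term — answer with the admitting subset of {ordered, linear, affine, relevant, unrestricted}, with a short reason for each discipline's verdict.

admitted in: none
usage: q: 2, p: 1, r (λ-bound): 0
uses in reading order: q, p, q
typing: ill-typed: a function awaiting B gets B → C
ordered: ✗ — a type mismatch blocks all five
linear: ✗ — the type mismatch rejects it
affine: ✗ — not simply typable
relevant: ✗ — fails simple typing
unrestricted: ✗ — a type mismatch blocks all five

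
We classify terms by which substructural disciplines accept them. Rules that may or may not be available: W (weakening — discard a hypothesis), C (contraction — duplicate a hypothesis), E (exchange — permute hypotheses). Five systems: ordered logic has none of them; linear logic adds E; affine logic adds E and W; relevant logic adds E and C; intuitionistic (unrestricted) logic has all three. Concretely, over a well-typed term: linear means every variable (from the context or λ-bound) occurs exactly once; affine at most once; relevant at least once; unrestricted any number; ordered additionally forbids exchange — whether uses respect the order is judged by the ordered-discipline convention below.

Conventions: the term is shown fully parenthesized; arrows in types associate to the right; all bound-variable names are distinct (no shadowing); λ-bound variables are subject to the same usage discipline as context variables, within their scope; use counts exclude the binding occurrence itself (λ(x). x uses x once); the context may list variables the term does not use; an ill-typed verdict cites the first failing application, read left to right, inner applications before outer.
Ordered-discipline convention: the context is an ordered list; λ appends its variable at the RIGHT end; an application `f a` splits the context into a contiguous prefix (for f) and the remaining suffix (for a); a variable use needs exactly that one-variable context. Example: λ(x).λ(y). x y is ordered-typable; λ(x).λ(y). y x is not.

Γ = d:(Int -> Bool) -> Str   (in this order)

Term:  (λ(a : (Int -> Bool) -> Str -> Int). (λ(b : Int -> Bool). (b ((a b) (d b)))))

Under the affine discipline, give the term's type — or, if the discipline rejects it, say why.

not well-typed under affine — uses contraction: b ×3
variable uses: d: 1; a [bound]: 1; b [bound]: 3
use order (left to right): b, a, b, d, b
typing: well-typed — term : ((Int -> Bool) -> Str -> Int) -> (Int -> Bool) -> Bool
all disciplines: ordered ✗ | linear ✗ | affine ✗ | relevant ✓ | unrestricted ✓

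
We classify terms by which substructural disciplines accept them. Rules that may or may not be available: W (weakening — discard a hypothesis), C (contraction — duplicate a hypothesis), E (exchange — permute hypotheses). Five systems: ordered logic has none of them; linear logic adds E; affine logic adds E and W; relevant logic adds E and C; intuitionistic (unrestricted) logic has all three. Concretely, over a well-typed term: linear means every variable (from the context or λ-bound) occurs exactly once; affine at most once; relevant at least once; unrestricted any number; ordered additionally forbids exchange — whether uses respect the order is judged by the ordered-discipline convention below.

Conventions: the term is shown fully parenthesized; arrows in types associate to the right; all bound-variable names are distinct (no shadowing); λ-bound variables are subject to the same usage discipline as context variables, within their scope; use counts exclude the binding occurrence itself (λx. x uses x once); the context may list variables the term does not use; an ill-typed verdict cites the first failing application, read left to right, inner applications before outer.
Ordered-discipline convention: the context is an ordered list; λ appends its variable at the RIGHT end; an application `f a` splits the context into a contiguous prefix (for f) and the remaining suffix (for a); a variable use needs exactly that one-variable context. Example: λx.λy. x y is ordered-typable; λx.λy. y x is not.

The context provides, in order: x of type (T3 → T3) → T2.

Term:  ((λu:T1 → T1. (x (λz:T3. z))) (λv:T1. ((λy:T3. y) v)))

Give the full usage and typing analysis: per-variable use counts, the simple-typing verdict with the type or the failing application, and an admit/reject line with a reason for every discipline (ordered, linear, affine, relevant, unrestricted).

counts: x=1; u [bound]=0; z [bound]=1; v [bound]=1; y [bound]=1
use order (left to right): x, z, y, v
typing: ill-typed: an application expects T3 but receives T1
ordered ✗ (a type mismatch blocks all five)
linear ✗ (the type mismatch rejects it)
affine ✗ (not simply typable)
relevant ✗ (fails simple typing)
unrestricted ✗ (a type mismatch blocks all five)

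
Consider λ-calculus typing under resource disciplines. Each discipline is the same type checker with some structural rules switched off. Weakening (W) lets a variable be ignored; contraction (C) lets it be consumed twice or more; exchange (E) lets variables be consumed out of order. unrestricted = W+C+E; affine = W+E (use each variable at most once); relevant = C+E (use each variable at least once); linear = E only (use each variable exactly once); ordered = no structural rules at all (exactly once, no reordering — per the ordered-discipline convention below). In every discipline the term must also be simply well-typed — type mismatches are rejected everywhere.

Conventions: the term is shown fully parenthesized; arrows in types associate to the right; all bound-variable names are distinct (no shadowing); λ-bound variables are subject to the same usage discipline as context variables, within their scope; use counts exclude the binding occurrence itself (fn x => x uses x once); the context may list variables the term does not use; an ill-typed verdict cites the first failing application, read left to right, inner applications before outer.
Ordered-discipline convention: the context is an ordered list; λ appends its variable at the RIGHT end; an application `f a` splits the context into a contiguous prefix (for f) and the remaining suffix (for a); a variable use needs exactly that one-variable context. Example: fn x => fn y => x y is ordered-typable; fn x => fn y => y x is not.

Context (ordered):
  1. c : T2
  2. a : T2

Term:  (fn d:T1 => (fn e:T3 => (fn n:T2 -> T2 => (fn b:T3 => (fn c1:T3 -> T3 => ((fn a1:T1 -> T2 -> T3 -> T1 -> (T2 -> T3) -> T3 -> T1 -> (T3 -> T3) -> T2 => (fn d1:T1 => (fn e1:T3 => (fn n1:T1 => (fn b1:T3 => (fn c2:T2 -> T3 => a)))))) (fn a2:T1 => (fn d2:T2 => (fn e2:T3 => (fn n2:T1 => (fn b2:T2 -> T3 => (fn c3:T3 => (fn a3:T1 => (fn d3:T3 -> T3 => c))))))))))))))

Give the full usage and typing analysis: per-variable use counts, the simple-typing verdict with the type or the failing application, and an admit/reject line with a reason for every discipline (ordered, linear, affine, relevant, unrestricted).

variable uses: c ×1, a ×1, d (λ-bound) ×0, e (λ-bound) ×0, n (λ-bound) ×0, b (λ-bound) ×0, c1 (λ-bound) ×0, a1 (λ-bound) ×0, d1 (λ-bound) ×0, e1 (λ-bound) ×0, n1 (λ-bound) ×0, b1 (λ-bound) ×0, c2 (λ-bound) ×0, a2 (λ-bound) ×0, d2 (λ-bound) ×0, e2 (λ-bound) ×0, n2 (λ-bound) ×0, b2 (λ-bound) ×0, c3 (λ-bound) ×0, a3 (λ-bound) ×0, d3 (λ-bound) ×0
use order (left to right): a, c
typing: well-typed — term : T1 -> T3 -> (T2 -> T2) -> T3 -> (T3 -> T3) -> T1 -> T3 -> T1 -> T3 -> (T2 -> T3) -> T2
ordered ✗ (d, e, n, b, c1, a1, d1, e1, n1, b1, c2, a2, d2, e2, n2, b2, c3, a3, d3 never used (weakening))
linear ✗ (d, e, n, b, c1, a1, d1, e1, n1, b1, c2, a2, d2, e2, n2, b2, c3, a3, d3 never used (weakening))
affine ✓ (no duplicate uses among c, a, d, e, n, b, c1, a1, d1, e1, n1, b1, c2, a2, d2, e2, n2, b2, c3, a3, d3)
relevant ✗ (d, e, n, b, c1, a1, d1, e1, n1, b1, c2, a2, d2, e2, n2, b2, c3, a3, d3 never used (weakening))
unrestricted ✓ (type-checks (T1 -> T3 -> (T2 -> T2) -> T3 -> (T3 -> T3) -> T1 -> T3 -> T1 -> T3 -> (T2 -> T3) -> T2) and nothing is barred)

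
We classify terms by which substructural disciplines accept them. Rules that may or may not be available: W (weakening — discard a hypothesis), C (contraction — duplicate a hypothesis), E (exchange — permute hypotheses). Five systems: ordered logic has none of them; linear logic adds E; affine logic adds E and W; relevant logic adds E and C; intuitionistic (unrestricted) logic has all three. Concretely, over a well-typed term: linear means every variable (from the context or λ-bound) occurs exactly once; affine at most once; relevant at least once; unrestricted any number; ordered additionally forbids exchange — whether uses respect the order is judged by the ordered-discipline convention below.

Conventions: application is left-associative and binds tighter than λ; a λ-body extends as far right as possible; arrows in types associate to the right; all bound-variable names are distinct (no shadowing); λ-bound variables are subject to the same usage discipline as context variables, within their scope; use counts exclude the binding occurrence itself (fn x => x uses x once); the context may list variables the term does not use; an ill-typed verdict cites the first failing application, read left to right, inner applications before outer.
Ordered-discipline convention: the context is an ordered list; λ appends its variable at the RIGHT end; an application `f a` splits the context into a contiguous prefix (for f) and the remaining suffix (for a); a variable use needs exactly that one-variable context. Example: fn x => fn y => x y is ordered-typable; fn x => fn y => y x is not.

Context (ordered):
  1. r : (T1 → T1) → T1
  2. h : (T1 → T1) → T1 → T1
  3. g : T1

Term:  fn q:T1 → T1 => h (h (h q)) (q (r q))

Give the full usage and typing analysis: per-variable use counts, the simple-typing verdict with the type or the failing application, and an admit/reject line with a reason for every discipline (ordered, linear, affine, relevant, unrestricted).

usage: r: 1×; h: 3×; g: 0×; q (bound): 3×
use order (left to right): h, h, h, q, q, r, q
typing: well-typed at (T1 → T1) → T1
ordered ✗ (uses contraction: h ×3, q ×3; g never used (weakening))
linear ✗ (uses contraction: h ×3, q ×3; g never used (weakening))
affine ✗ (uses contraction: h ×3, q ×3)
relevant ✗ (g never used (weakening))
unrestricted ✓ (well-typed at (T1 → T1) → T1; no restrictions here)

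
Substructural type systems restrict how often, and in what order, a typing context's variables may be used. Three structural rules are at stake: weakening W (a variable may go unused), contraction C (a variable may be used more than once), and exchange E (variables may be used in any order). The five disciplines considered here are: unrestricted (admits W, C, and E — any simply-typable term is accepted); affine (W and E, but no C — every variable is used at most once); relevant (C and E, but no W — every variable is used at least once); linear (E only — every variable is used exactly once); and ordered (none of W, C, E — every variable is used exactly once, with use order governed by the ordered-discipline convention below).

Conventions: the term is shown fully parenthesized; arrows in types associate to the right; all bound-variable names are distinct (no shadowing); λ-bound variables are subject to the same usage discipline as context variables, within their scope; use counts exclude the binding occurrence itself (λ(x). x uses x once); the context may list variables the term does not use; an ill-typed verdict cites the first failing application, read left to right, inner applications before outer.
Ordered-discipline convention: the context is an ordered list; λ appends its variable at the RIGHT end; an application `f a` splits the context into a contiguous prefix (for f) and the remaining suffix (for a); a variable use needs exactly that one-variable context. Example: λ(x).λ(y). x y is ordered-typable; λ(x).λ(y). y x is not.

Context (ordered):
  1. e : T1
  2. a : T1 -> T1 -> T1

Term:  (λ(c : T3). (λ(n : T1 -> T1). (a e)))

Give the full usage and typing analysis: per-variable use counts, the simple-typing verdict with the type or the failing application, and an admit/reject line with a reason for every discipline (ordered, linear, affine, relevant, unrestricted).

use counts: e ×1, a ×1, c (λ-bound) ×0, n (λ-bound) ×0
uses in reading order: a, e
typing: well-typed — term : T3 -> (T1 -> T1) -> T1 -> T1
ordered: ✗, needs weakening: c, n unused
linear: ✗, needs weakening: c, n unused
affine: ✓, none of e, a, c, n used more than once
relevant: ✗, needs weakening: c, n unused
unrestricted: ✓, type-checks (T3 -> (T1 -> T1) -> T1 -> T1) and nothing is barred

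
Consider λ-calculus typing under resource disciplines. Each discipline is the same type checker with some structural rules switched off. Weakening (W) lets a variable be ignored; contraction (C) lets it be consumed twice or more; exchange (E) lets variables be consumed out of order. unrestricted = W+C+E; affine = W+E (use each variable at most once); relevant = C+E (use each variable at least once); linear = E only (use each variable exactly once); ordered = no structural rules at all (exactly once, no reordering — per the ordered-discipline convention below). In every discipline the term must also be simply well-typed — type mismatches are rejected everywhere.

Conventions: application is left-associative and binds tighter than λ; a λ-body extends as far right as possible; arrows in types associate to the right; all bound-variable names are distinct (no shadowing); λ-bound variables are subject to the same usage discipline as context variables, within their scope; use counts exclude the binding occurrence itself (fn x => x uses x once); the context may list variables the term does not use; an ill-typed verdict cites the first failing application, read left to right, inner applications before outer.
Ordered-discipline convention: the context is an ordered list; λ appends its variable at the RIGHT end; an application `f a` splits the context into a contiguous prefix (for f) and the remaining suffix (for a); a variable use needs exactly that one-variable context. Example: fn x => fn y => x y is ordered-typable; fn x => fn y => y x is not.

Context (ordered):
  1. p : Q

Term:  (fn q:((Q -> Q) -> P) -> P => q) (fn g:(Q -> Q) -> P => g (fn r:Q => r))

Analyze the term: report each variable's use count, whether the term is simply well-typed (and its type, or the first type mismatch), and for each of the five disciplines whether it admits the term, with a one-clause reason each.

usage: p: 0×; q (λ-bound): 1×; g (λ-bound): 1×; r (λ-bound): 1×
use order (left to right): q, g, r
typing: ✓ — ((Q -> Q) -> P) -> P
ordered: ✗ — p never used (weakening)
linear: ✗ — p never used (weakening)
affine: ✓ — p, q, g, r: no repeats, contraction unneeded
relevant: ✗ — p never used (weakening)
unrestricted: ✓ — well-typed at ((Q -> Q) -> P) -> P; no restrictions here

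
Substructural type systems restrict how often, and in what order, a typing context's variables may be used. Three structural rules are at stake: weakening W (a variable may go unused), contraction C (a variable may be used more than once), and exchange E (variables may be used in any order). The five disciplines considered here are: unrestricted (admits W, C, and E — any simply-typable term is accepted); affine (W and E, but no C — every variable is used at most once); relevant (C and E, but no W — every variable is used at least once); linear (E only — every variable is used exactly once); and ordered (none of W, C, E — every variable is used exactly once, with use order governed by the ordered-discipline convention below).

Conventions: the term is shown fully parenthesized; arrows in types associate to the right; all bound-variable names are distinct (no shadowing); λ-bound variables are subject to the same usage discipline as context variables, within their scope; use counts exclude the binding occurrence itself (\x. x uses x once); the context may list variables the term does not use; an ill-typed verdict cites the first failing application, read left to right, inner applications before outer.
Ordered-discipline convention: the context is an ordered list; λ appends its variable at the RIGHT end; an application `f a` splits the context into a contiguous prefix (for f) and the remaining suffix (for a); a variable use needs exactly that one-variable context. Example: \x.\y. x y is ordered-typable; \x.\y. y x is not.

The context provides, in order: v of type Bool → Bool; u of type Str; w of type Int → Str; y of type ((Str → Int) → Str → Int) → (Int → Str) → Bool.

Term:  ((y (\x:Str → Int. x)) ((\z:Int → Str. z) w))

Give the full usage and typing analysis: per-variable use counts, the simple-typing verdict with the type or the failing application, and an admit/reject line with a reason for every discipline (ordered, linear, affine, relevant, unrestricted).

usage: v=0, u=0, w=1, y=1, x (λ-bound)=1, z (λ-bound)=1
uses in reading order: y, x, z, w
typing: well-typed at Bool
ordered ✗ (needs weakening: v, u unused)
linear ✗ (needs weakening: v, u unused)
affine ✓ (none of v, u, w, y, x, z used more than once)
relevant ✗ (needs weakening: v, u unused)
unrestricted ✓ (type-checks (Bool) and nothing is barred)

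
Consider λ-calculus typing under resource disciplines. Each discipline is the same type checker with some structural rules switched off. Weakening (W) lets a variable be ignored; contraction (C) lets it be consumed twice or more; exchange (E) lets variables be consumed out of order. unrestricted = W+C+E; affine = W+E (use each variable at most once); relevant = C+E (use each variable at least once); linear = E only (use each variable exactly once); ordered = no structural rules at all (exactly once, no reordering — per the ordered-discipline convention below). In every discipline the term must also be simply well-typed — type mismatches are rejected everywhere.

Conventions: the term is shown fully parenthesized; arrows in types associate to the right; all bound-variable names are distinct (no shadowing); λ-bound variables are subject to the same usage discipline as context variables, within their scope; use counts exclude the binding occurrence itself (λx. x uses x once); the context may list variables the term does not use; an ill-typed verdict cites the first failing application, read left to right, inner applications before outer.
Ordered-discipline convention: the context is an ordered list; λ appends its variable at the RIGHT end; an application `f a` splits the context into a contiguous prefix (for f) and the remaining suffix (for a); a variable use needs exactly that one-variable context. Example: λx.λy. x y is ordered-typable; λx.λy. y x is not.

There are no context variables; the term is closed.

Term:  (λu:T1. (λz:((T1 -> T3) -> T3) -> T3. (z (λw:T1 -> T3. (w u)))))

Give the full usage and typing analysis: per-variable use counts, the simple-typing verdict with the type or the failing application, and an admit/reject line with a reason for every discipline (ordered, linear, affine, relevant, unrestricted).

variable uses: u (bound): 1×, z (bound): 1×, w (bound): 1×
order of uses: z, w, u
typing: well-typed at T1 -> (((T1 -> T3) -> T3) -> T3) -> T3
ordered: ✗, no contiguous prefix/suffix split fits z, w, u
linear: ✓, each of u, z, w used exactly once
affine: ✓, none of u, z, w used more than once
relevant: ✓, at least one use each (u, z, w)
unrestricted: ✓, well-typed at T1 -> (((T1 -> T3) -> T3) -> T3) -> T3; no restrictions here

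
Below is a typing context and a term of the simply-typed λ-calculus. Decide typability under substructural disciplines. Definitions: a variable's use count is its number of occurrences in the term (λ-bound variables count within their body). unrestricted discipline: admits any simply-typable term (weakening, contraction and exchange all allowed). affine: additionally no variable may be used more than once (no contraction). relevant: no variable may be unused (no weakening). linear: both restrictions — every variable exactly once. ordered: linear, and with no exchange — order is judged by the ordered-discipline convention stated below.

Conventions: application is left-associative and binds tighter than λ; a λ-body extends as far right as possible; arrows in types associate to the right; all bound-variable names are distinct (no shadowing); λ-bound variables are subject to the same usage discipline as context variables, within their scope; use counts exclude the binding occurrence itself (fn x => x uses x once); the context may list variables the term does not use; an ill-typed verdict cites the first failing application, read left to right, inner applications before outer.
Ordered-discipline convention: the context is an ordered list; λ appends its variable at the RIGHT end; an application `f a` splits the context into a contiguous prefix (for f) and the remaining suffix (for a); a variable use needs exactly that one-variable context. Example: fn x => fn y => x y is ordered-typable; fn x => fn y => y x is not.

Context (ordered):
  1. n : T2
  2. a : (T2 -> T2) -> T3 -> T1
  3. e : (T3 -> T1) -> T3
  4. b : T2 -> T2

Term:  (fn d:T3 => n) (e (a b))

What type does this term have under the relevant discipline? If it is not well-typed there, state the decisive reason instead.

not well-typed under relevant — needs weakening: d unused
usage: n: 1; a: 1; e: 1; b: 1; d (bound): 0
uses in reading order: n, e, a, b
typing: the term checks, with type T2
summary: ordered ✗; linear ✗; affine ✓; relevant ✗; unrestricted ✓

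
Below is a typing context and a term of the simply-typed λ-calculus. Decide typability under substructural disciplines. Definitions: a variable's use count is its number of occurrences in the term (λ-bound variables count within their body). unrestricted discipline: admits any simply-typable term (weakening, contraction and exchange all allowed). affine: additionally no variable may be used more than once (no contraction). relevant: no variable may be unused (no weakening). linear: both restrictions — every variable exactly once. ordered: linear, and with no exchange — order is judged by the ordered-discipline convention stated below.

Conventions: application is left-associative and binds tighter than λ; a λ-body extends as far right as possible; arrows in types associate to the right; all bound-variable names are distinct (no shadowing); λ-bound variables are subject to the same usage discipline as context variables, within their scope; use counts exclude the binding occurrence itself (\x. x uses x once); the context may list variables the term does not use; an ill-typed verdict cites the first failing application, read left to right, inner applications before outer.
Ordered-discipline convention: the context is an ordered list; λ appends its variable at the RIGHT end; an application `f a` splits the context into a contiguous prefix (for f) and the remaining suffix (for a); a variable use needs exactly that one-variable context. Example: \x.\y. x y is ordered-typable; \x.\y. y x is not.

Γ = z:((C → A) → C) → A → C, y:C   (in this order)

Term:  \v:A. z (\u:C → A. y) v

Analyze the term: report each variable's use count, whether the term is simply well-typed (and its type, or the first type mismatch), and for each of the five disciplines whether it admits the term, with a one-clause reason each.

use counts: z: 1, y: 1, v [bound]: 1, u [bound]: 0
uses in reading order: z, y, v
typing: well-typed — term : A → C
ordered: ✗, unused: u — weakening required
linear: ✗, unused: u — weakening required
affine: ✓, z, y, v, u: no repeats, contraction unneeded
relevant: ✗, unused: u — weakening required
unrestricted: ✓, typability at A → C is all that's needed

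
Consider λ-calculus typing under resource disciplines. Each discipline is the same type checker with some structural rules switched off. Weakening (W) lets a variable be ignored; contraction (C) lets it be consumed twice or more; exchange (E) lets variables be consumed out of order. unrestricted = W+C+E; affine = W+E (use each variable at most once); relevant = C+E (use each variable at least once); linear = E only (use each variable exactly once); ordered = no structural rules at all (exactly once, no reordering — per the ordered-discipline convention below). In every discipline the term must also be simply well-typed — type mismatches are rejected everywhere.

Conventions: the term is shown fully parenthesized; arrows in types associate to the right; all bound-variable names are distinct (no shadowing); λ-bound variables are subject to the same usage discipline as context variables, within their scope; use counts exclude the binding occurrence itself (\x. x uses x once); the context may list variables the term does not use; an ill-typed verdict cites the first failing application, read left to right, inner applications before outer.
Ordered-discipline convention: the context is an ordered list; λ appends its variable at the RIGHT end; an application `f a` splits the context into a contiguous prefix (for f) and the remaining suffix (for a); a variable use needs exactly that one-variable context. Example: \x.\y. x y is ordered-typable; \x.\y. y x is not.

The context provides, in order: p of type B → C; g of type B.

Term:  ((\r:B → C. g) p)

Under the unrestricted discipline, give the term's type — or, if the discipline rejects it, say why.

term : B
use counts: p: 1, g: 1, r [bound]: 0
use order (left to right): g, p
typing: well-typed — term : B
all disciplines: ordered ✗ · linear ✗ · affine ✓ · relevant ✗ · unrestricted ✓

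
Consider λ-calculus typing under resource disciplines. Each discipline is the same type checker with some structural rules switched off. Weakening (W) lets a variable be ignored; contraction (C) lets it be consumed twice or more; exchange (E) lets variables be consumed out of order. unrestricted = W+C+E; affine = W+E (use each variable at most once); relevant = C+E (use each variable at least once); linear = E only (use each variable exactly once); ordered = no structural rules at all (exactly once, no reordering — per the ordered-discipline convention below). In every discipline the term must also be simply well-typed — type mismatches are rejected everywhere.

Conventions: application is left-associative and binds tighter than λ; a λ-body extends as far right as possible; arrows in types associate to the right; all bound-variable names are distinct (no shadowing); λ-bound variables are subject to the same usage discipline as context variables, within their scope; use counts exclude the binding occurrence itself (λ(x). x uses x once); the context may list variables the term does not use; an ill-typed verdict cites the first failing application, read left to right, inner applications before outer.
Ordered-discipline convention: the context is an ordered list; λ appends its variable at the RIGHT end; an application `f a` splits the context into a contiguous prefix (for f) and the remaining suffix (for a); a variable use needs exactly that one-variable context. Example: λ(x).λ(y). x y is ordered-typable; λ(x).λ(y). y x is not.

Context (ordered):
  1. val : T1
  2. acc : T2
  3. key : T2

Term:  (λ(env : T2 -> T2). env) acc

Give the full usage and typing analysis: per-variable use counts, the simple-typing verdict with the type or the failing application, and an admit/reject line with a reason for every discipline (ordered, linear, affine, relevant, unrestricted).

variable uses: val: 0; acc: 1; key: 0; env (λ-bound): 1
uses in reading order: env, acc
typing: ill-typed: argument of type T2 where T2 -> T2 is required
ordered: ✗, fails simple typing
linear: ✗, a type mismatch blocks all five
affine: ✗, the type mismatch rejects it
relevant: ✗, not simply typable
unrestricted: ✗, fails simple typing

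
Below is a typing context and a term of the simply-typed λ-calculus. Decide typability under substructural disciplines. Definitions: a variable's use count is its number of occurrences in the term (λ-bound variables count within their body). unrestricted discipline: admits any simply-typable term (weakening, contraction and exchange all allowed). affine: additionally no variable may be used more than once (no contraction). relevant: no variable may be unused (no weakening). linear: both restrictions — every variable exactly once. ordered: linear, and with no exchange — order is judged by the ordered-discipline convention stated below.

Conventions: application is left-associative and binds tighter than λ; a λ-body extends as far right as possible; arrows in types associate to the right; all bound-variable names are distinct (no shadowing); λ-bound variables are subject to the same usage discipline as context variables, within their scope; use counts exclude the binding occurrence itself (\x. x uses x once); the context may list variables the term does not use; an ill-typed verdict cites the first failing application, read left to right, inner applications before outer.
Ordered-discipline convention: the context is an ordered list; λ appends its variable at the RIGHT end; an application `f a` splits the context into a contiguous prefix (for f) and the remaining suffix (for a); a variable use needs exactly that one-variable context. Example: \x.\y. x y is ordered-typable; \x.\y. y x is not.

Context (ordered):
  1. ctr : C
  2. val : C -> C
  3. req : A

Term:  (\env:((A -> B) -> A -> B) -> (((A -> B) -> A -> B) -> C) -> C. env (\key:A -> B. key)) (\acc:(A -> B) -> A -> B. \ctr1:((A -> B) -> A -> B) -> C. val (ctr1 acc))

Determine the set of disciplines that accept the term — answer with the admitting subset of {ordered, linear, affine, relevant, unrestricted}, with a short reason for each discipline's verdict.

admitting disciplines: affine, unrestricted
variable uses: ctr: 0×, val: 1×, req: 0×, env [bound]: 1×, key [bound]: 1×, acc [bound]: 1×, ctr1 [bound]: 1×
order of uses: env, key, val, ctr1, acc
typing: ✓ — (((A -> B) -> A -> B) -> C) -> C
ordered ✗ (needs weakening: ctr, req unused)
linear ✗ (needs weakening: ctr, req unused)
affine ✓ (no duplicate uses among ctr, val, req, env, key, acc, ctr1)
relevant ✗ (needs weakening: ctr, req unused)
unrestricted ✓ (simply typable at (((A -> B) -> A -> B) -> C) -> C; W, C, E all held)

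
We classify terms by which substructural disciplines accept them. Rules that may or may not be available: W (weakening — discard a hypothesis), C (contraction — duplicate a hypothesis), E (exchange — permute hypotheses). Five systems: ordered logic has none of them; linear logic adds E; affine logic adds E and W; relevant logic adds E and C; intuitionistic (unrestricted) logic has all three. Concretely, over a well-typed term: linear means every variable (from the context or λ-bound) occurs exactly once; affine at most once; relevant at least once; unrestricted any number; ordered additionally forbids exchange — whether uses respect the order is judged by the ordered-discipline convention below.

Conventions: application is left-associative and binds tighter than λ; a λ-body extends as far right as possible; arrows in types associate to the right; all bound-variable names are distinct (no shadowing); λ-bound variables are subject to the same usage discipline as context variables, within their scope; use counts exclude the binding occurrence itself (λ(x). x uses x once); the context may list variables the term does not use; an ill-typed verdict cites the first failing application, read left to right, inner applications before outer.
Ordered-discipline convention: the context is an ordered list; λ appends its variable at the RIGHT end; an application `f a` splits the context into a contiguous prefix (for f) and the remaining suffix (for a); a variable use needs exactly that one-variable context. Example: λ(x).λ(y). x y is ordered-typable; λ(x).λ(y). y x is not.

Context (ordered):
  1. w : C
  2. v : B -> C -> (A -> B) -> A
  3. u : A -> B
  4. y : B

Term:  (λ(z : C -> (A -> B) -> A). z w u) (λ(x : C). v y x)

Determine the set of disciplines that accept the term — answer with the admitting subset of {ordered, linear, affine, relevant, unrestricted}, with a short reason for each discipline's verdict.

admitting disciplines: linear, affine, relevant, unrestricted
variable uses: w: 1, v: 1, u: 1, y: 1, z (bound): 1, x (bound): 1
order of uses: z, w, u, v, y, x
typing: well-typed at A
ordered ✗ (use order z, w, u, v, y, x needs exchange)
linear ✓ (w, v, u, y, z, x: one use apiece)
affine ✓ (w, v, u, y, z, x: no repeats, contraction unneeded)
relevant ✓ (w, v, u, y, z, x: all used, weakening unneeded)
unrestricted ✓ (simply typable at A; W, C, E all held)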